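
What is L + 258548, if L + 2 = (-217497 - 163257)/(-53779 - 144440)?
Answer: 17083036776/66073 ≈ 2.5855e+5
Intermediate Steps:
L = -5228/66073 (L = -2 + (-217497 - 163257)/(-53779 - 144440) = -2 - 380754/(-198219) = -2 - 380754*(-1/198219) = -2 + 126918/66073 = -5228/66073 ≈ -0.079125)
L + 258548 = -5228/66073 + 258548 = 17083036776/66073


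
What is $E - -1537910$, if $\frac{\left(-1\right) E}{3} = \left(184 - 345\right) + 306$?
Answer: $1537475$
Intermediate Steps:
$E = -435$ ($E = - 3 \left(\left(184 - 345\right) + 306\right) = - 3 \left(-161 + 306\right) = \left(-3\right) 145 = -435$)
$E - -1537910 = -435 - -1537910 = -435 + 1537910 = 1537475$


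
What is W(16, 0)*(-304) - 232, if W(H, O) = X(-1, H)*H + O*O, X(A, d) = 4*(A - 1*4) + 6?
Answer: 67864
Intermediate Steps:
X(A, d) = -10 + 4*A (X(A, d) = 4*(A - 4) + 6 = 4*(-4 + A) + 6 = (-16 + 4*A) + 6 = -10 + 4*A)
W(H, O) = O² - 14*H (W(H, O) = (-10 + 4*(-1))*H + O*O = (-10 - 4)*H + O² = -14*H + O² = O² - 14*H)
W(16, 0)*(-304) - 232 = (0² - 14*16)*(-304) - 232 = (0 - 224)*(-304) - 232 = -224*(-304) - 232 = 68096 - 232 = 67864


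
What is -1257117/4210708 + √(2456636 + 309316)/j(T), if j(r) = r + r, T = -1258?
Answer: -1257117/4210708 - 294*√2/629 ≈ -0.95957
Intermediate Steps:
j(r) = 2*r
-1257117/4210708 + √(2456636 + 309316)/j(T) = -1257117/4210708 + √(2456636 + 309316)/((2*(-1258))) = -1257117*1/4210708 + √2765952/(-2516) = -1257117/4210708 + (1176*√2)*(-1/2516) = -1257117/4210708 - 294*√2/629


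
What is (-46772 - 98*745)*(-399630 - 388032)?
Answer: 94347729684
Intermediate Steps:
(-46772 - 98*745)*(-399630 - 388032) = (-46772 - 73010)*(-787662) = -119782*(-787662) = 94347729684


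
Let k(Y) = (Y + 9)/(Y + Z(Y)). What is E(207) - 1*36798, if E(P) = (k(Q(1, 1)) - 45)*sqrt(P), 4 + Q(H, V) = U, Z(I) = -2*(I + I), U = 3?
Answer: -36798 - 127*sqrt(23) ≈ -37407.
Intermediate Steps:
Z(I) = -4*I
Q(H, V) = -1 (Q(H, V) = -4 + 3 = -1)
k(Y) = -(9 + Y)/(3*Y) (k(Y) = (Y + 9)/(Y - 4*Y) = (9 + Y)/((-3*Y)) = (9 + Y)*(-1/(3*Y)) = -(9 + Y)/(3*Y))
E(P) = -127*sqrt(P)/3 (E(P) = ((1/3)*(-9 - 1*(-1))/(-1) - 45)*sqrt(P) = ((1/3)*(-1)*(-9 + 1) - 45)*sqrt(P) = ((1/3)*(-1)*(-8) - 45)*sqrt(P) = (8/3 - 45)*sqrt(P) = -127*sqrt(P)/3)
E(207) - 1*36798 = -127*sqrt(23) - 1*36798 = -127*sqrt(23) - 36798 = -36798 - 127*sqrt(23)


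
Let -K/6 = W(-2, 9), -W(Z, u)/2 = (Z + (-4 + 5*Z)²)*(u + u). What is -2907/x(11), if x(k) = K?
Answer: -323/4656 ≈ -0.069373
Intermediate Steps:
W(Z, u) = -4*u*(Z + (-4 + 5*Z)²) (W(Z, u) = -2*(Z + (-4 + 5*Z)²)*(u + u) = -2*(Z + (-4 + 5*Z)²)*2*u = -4*u*(Z + (-4 + 5*Z)²))
K = 41904 (K = -(-24)*9*(-2 + (-4 + 5*(-2))²) = -(-24)*9*(-2 + (-4 - 10)²) = -(-24)*9*(-2 + (-14)²) = -(-24)*9*(-2 + 196) = -(-24)*9*194 = -6*(-6984) = 41904)
x(k) = 41904
-2907/x(11) = -2907/41904 = -2907*1/41904 = -323/4656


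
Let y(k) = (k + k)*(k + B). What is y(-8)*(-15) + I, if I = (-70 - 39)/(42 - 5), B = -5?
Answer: -115549/37 ≈ -3122.9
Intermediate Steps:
I = -109/37 ≈ -2.9459
y(k) = 2*k*(-5 + k) (y(k) = (k + k)*(k - 5) = (2*k)*(-5 + k) = 2*k*(-5 + k))
y(-8)*(-15) + I = (2*(-8)*(-5 - 8))*(-15) - 109/37 = (2*(-8)*(-13))*(-15) - 109/37 = 208*(-15) - 109/37 = -3120 - 109/37 = -115549/37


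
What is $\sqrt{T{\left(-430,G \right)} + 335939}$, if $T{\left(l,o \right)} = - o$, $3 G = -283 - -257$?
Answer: $\frac{\sqrt{3023529}}{3} \approx 579.61$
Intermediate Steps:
$G = - \frac{26}{3}$ ($G = \frac{-283 - -257}{3} = \frac{-283 + 257}{3} = \frac{1}{3} \left(-26\right) = - \frac{26}{3} \approx -8.6667$)
$\sqrt{T{\left(-430,G \right)} + 335939} = \sqrt{\left(-1\right) \left(- \frac{26}{3}\right) + 335939} = \sqrt{\frac{26}{3} + 335939} = \sqrt{\frac{1007843}{3}} = \frac{\sqrt{3023529}}{3}$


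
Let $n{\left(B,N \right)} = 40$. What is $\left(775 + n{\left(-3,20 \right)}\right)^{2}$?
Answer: $664225$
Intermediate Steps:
$\left(775 + n{\left(-3,20 \right)}\right)^{2} = \left(775 + 40\right)^{2} = 815^{2} = 664225$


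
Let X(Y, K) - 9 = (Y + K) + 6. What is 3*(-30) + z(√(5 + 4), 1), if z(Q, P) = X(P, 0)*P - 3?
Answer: -77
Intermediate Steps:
X(Y, K) = 15 + K + Y (X(Y, K) = 9 + ((Y + K) + 6) = 9 + ((K + Y) + 6) = 9 + (6 + K + Y) = 15 + K + Y)
z(Q, P) = -3 + P*(15 + P) (z(Q, P) = (15 + 0 + P)*P - 3 = (15 + P)*P - 3 = P*(15 + P) - 3 = -3 + P*(15 + P))
3*(-30) + z(√(5 + 4), 1) = 3*(-30) + (-3 + 1*(15 + 1)) = -90 + (-3 + 1*16) = -90 + (-3 + 16) = -90 + 13 = -77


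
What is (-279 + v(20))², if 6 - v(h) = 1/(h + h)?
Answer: 119268241/1600 ≈ 74543.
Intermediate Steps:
v(h) = 6 - 1/(2*h) (v(h) = 6 - 1/(h + h) = 6 - 1/(2*h))
(-279 + v(20))² = (-279 + (6 - ½/20))² = (-279 + (6 - ½*1/20))² = (-279 + (6 - 1/40))² = (-279 + 239/40)² = (-10921/40)² = 119268241/1600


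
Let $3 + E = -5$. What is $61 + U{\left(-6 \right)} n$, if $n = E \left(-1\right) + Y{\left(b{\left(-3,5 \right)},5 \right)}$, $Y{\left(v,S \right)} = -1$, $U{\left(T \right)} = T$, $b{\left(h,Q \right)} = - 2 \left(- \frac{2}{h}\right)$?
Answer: $19$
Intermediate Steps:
$E = -8$ ($E = -3 - 5 = -8$)
$b{\left(h,Q \right)} = \frac{4}{h}$
$n = 7$ ($n = \left(-8\right) \left(-1\right) - 1 = 8 - 1 = 7$)
$61 + U{\left(-6 \right)} n = 61 - 42 = 19$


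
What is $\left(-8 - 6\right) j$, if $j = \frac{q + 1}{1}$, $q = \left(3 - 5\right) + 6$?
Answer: $-70$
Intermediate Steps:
$q = 4$ ($q = -2 + 6 = 4$)
$j = 5$ ($j = \frac{4 + 1}{1} = 5 \cdot 1 = 5$)
$\left(-8 - 6\right) j = \left(-8 - 6\right) 5 = \left(-14\right) 5 = -70$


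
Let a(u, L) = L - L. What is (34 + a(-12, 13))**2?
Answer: 1156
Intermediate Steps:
a(u, L) = 0
(34 + a(-12, 13))**2 = (34 + 0)**2 = 34**2 = 1156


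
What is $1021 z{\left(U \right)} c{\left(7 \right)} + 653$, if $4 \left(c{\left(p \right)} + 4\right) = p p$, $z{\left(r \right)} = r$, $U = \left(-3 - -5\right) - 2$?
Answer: $653$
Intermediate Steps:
$U = 0$ ($U = \left(-3 + 5\right) - 2 = 2 - 2 = 0$)
$c{\left(p \right)} = -4 + \frac{p^{2}}{4}$ ($c{\left(p \right)} = -4 + \frac{p p}{4} = -4 + \frac{p^{2}}{4}$)
$1021 z{\left(U \right)} c{\left(7 \right)} + 653 = 1021 \cdot 0 \left(-4 + \frac{7^{2}}{4}\right) + 653 = 1021 \cdot 0 \left(-4 + \frac{1}{4} \cdot 49\right) + 653 = 1021 \cdot 0 \left(-4 + \frac{49}{4}\right) + 653 = 1021 \cdot 0 \cdot \frac{33}{4} + 653 = 1021 \cdot 0 + 653 = 0 + 653 = 653$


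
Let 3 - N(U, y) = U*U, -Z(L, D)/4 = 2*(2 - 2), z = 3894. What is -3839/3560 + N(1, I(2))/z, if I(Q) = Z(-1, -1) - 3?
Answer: -7470973/6931320 ≈ -1.0779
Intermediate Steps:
Z(L, D) = 0 (Z(L, D) = -8*(2 - 2) = -8*0 = -4*0 = 0)
I(Q) = -3 (I(Q) = 0 - 3 = -3)
N(U, y) = 3 - U**2 (N(U, y) = 3 - U*U = 3 - U**2)
-3839/3560 + N(1, I(2))/z = -3839/3560 + (3 - 1*1**2)/3894 = -3839*1/3560 + (3 - 1*1)*(1/3894) = -3839/3560 + (3 - 1)*(1/3894) = -3839/3560 + 2*(1/3894) = -3839/3560 + 1/1947 = -7470973/6931320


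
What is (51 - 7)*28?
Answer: 1232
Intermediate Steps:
(51 - 7)*28 = 44*28 = 1232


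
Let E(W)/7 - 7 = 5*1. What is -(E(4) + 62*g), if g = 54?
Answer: -3432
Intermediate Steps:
E(W) = 84 (E(W) = 49 + 7*(5*1) = 49 + 7*5 = 49 + 35 = 84)
-(E(4) + 62*g) = -(84 + 62*54) = -(84 + 3348) = -1*3432 = -3432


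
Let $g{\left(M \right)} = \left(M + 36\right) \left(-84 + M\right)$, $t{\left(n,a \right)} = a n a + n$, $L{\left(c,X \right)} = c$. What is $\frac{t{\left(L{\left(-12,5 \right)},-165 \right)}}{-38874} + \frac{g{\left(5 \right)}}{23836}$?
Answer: $\frac{1276932391}{154433444} \approx 8.2685$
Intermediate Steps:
$t{\left(n,a \right)} = n + n a^{2}$ ($t{\left(n,a \right)} = n a^{2} + n = n + n a^{2}$)
$g{\left(M \right)} = \left(-84 + M\right) \left(36 + M\right)$ ($g{\left(M \right)} = \left(36 + M\right) \left(-84 + M\right) = \left(-84 + M\right) \left(36 + M\right)$)
$\frac{t{\left(L{\left(-12,5 \right)},-165 \right)}}{-38874} + \frac{g{\left(5 \right)}}{23836} = \frac{\left(-12\right) \left(1 + \left(-165\right)^{2}\right)}{-38874} + \frac{-3024 + 5^{2} - 240}{23836} = - 12 \left(1 + 27225\right) \left(- \frac{1}{38874}\right) + \left(-3024 + 25 - 240\right) \frac{1}{23836} = \left(-12\right) 27226 \left(- \frac{1}{38874}\right) - \frac{3239}{23836} = \left(-326712\right) \left(- \frac{1}{38874}\right) - \frac{3239}{23836} = \frac{54452}{6479} - \frac{3239}{23836} = \frac{1276932391}{154433444}$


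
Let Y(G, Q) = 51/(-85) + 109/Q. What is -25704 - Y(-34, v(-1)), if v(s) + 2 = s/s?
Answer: -127972/5 ≈ -25594.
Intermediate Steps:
v(s) = -1 (v(s) = -2 + s/s = -2 + 1 = -1)
Y(G, Q) = -3/5 + 109/Q (Y(G, Q) = 51*(-1/85) + 109/Q = -3/5 + 109/Q)
-25704 - Y(-34, v(-1)) = -25704 - (-3/5 + 109/(-1)) = -25704 - (-3/5 + 109*(-1)) = -25704 - (-3/5 - 109) = -25704 - 1*(-548/5) = -25704 + 548/5 = -127972/5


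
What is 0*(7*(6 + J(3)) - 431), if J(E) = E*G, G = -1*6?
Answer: 0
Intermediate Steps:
G = -6
J(E) = -6*E (J(E) = E*(-6) = -6*E)
0*(7*(6 + J(3)) - 431) = 0*(7*(6 - 6*3) - 431) = 0*(7*(6 - 18) - 431) = 0*(7*(-12) - 431) = 0*(-84 - 431) = 0*(-515) = 0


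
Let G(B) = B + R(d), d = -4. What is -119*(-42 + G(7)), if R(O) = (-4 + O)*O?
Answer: 357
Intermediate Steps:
R(O) = O*(-4 + O)
G(B) = 32 + B (G(B) = B - 4*(-4 - 4) = B - 4*(-8) = B + 32 = 32 + B)
-119*(-42 + G(7)) = -119*(-42 + (32 + 7)) = -119*(-42 + 39) = -119*(-3) = 357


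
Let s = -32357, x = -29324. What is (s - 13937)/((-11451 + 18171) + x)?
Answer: 23147/11302 ≈ 2.0480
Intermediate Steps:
(s - 13937)/((-11451 + 18171) + x) = (-32357 - 13937)/((-11451 + 18171) - 29324) = -46294/(6720 - 29324) = -46294/(-22604) = -46294*(-1/22604) = 23147/11302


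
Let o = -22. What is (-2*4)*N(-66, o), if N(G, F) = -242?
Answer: 1936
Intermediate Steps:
(-2*4)*N(-66, o) = -2*4*(-242) = -8*(-242) = 1936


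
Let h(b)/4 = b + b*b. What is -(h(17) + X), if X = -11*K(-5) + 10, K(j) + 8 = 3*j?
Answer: -1487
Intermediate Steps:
K(j) = -8 + 3*j
h(b) = 4*b + 4*b² (h(b) = 4*(b + b*b) = 4*(b + b²) = 4*b + 4*b²)
X = 263 (X = -11*(-8 + 3*(-5)) + 10 = -11*(-8 - 15) + 10 = -11*(-23) + 10 = 253 + 10 = 263)
-(h(17) + X) = -(4*17*(1 + 17) + 263) = -(4*17*18 + 263) = -(1224 + 263) = -1*1487 = -1487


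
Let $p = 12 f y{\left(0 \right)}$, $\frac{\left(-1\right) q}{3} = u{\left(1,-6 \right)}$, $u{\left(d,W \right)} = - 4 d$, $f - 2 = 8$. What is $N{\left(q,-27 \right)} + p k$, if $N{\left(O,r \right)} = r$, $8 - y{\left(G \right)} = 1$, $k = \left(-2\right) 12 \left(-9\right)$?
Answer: $181413$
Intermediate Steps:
$k = 216$ ($k = \left(-24\right) \left(-9\right) = 216$)
$f = 10$ ($f = 2 + 8 = 10$)
$y{\left(G \right)} = 7$ ($y{\left(G \right)} = 8 - 1 = 7$)
$q = 12$ ($q = - 3 \left(\left(-4\right) 1\right) = \left(-3\right) \left(-4\right) = 12$)
$p = 840$ ($p = 12 \cdot 10 \cdot 7 = 120 \cdot 7 = 840$)
$N{\left(q,-27 \right)} + p k = -27 + 840 \cdot 216 = -27 + 181440 = 181413$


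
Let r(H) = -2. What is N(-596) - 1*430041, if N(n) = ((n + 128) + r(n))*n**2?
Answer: -167381561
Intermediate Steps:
N(n) = n**2*(126 + n) (N(n) = ((n + 128) - 2)*n**2 = ((128 + n) - 2)*n**2 = (126 + n)*n**2 = n**2*(126 + n))
N(-596) - 1*430041 = (-596)**2*(126 - 596) - 1*430041 = 355216*(-470) - 430041 = -166951520 - 430041 = -167381561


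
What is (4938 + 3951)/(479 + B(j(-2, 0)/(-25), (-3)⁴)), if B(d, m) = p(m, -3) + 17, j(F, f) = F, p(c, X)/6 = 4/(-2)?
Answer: 8889/484 ≈ 18.366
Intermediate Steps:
p(c, X) = -12 (p(c, X) = 6*(4/(-2)) = 6*(4*(-½)) = 6*(-2) = -12)
B(d, m) = 5 (B(d, m) = -12 + 17 = 5)
(4938 + 3951)/(479 + B(j(-2, 0)/(-25), (-3)⁴)) = (4938 + 3951)/(479 + 5) = 8889/484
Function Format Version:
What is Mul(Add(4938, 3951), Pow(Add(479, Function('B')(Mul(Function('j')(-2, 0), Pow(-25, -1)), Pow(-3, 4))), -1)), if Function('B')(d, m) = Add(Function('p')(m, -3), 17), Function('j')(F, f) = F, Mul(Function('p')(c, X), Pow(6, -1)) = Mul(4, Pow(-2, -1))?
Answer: Rational(8889, 484) ≈ 18.366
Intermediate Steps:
Function('p')(c, X) = -12 (Function('p')(c, X) = Mul(6, Mul(4, Pow(-2, -1))) = Mul(6, Mul(4, Rational(-1, 2))) = Mul(6, -2) = -12)
Function('B')(d, m) = 5 (Function('B')(d, m) = Add(-12, 17) = 5)
Mul(Add(4938, 3951), Pow(Add(479, Function('B')(Mul(Function('j')(-2, 0), Pow(-25, -1)), Pow(-3, 4))), -1)) = Mul(Add(4938, 3951), Pow(Add(479, 5), -1)) = Mul(8889, Pow(484, -1)) = Mul(8889, Rational(1, 484)) = Rational(8889, 484)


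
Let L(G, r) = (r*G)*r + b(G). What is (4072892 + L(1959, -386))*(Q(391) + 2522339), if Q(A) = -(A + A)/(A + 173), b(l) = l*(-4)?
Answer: 105253867099530770/141 ≈ 7.4648e+14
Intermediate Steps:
b(l) = -4*l
L(G, r) = -4*G + G*r² (L(G, r) = (r*G)*r - 4*G = (G*r)*r - 4*G = G*r² - 4*G = -4*G + G*r²)
Q(A) = -2*A/(173 + A)
(4072892 + L(1959, -386))*(Q(391) + 2522339) = (4072892 + 1959*(-4 + (-386)²))*(-2*391/(173 + 391) + 2522339) = (4072892 + 1959*(-4 + 148996))*(-2*391/564 + 2522339) = (4072892 + 1959*148992)*(-2*391*1/564 + 2522339) = (4072892 + 291875328)*(-391/282 + 2522339) = 295948220*(711299207/282) = 105253867099530770/141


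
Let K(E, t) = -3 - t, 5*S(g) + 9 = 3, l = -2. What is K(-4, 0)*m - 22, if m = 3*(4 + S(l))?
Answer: -236/5 ≈ -47.200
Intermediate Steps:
S(g) = -6/5 (S(g) = -9/5 + (⅕)*3 = -9/5 + ⅗ = -6/5)
m = 42/5 (m = 3*(4 - 6/5) = 3*(14/5) = 42/5 ≈ 8.4000)
K(-4, 0)*m - 22 = (-3 - 1*0)*(42/5) - 22 = (-3 + 0)*(42/5) - 22 = -3*42/5 - 22 = -126/5 - 22 = -236/5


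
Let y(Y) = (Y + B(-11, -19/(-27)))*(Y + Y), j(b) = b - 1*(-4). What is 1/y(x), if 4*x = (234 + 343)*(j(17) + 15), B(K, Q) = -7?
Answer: 1/53861796 ≈ 1.8566e-8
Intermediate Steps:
j(b) = 4 + b (j(b) = b + 4 = 4 + b)
x = 5193 (x = ((234 + 343)*((4 + 17) + 15))/4 = (577*(21 + 15))/4 = (577*36)/4 = (¼)*20772 = 5193)
y(Y) = 2*Y*(-7 + Y) (y(Y) = (Y - 7)*(Y + Y) = (-7 + Y)*(2*Y) = 2*Y*(-7 + Y))
1/y(x) = 1/(2*5193*(-7 + 5193)) = 1/(2*5193*5186) = 1/53861796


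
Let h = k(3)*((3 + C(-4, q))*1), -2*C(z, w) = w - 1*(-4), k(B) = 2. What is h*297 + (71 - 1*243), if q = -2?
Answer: 1016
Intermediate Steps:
C(z, w) = -2 - w/2 (C(z, w) = -(w - 1*(-4))/2 = -(w + 4)/2 = -(4 + w)/2 = -2 - w/2)
h = 4 (h = 2*((3 + (-2 - 1/2*(-2)))*1) = 2*((3 + (-2 + 1))*1) = 2*((3 - 1)*1) = 2*(2*1) = 2*2 = 4)
h*297 + (71 - 1*243) = 4*297 + (71 - 1*243) = 1188 + (71 - 243) = 1188 - 172 = 1016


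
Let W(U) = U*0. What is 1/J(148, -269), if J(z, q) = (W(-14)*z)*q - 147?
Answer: -1/147 ≈ -0.0068027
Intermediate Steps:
W(U) = 0
J(z, q) = -147 (J(z, q) = (0*z)*q - 147 = 0*q - 147 = 0 - 147 = -147)
1/J(148, -269) = 1/(-147) = -1/147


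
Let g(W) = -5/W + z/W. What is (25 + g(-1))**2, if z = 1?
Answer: 841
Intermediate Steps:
g(W) = -4/W (g(W) = -5/W + 1/W = -4/W)
(25 + g(-1))**2 = (25 - 4/(-1))**2 = (25 - 4*(-1))**2 = (25 + 4)**2 = 29**2 = 841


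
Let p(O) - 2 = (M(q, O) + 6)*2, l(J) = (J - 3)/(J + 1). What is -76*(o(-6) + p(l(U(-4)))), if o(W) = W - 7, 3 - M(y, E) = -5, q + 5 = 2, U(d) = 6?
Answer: -1292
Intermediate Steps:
q = -3 (q = -5 + 2 = -3)
M(y, E) = 8 (M(y, E) = 3 - 1*(-5) = 3 + 5 = 8)
l(J) = (-3 + J)/(1 + J)
o(W) = -7 + W
p(O) = 30 (p(O) = 2 + (8 + 6)*2 = 2 + 14*2 = 2 + 28 = 30)
-76*(o(-6) + p(l(U(-4)))) = -76*((-7 - 6) + 30) = -76*(-13 + 30) = -76*17 = -1292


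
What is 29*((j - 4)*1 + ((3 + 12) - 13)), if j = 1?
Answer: -29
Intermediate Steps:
29*((j - 4)*1 + ((3 + 12) - 13)) = 29*((1 - 4)*1 + ((3 + 12) - 13)) = 29*(-3*1 + (15 - 13)) = 29*(-3 + 2) = 29*(-1) = -29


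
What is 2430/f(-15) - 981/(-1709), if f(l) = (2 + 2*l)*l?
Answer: 152163/23926 ≈ 6.3597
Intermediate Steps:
f(l) = l*(2 + 2*l)
2430/f(-15) - 981/(-1709) = 2430/((2*(-15)*(1 - 15))) - 981/(-1709) = 2430/((2*(-15)*(-14))) - 981*(-1/1709) = 2430/420 + 981/1709 = 2430*(1/420) + 981/1709 = 81/14 + 981/1709 = 152163/23926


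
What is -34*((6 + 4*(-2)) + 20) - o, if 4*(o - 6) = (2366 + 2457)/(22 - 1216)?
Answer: -2946745/4776 ≈ -616.99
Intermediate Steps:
o = 23833/4776 (o = 6 + ((2366 + 2457)/(22 - 1216))/4 = 6 + (4823/(-1194))/4 = 6 + (4823*(-1/1194))/4 = 6 + (¼)*(-4823/1194) = 6 - 4823/4776 = 23833/4776 ≈ 4.9902)
-34*((6 + 4*(-2)) + 20) - o = -34*((6 + 4*(-2)) + 20) - 1*23833/4776 = -34*((6 - 8) + 20) - 23833/4776 = -34*(-2 + 20) - 23833/4776 = -34*18 - 23833/4776 = -612 - 23833/4776 = -2946745/4776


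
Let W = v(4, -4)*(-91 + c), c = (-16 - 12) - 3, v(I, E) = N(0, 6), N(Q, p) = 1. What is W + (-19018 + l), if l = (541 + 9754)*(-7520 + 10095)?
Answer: 26490485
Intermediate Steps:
l = 26509625 (l = 10295*2575 = 26509625)
v(I, E) = 1
c = -31 (c = -28 - 3 = -31)
W = -122 (W = 1*(-91 - 31) = 1*(-122) = -122)
W + (-19018 + l) = -122 + (-19018 + 26509625) = -122 + 26490607 = 26490485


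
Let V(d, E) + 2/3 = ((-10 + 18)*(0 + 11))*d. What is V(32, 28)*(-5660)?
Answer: -47804360/3 ≈ -1.5935e+7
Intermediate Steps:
V(d, E) = -⅔ + 88*d (V(d, E) = -⅔ + ((-10 + 18)*(0 + 11))*d = -⅔ + (8*11)*d = -⅔ + 88*d)
V(32, 28)*(-5660) = (-⅔ + 88*32)*(-5660) = (-⅔ + 2816)*(-5660) = (8446/3)*(-5660) = -47804360/3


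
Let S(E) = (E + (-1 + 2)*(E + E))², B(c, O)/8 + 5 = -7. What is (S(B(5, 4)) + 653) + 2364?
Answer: 85961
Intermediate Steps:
B(c, O) = -96 (B(c, O) = -40 + 8*(-7) = -40 - 56 = -96)
S(E) = 9*E² (S(E) = (E + 1*(2*E))² = (E + 2*E)² = (3*E)² = 9*E²)
(S(B(5, 4)) + 653) + 2364 = (9*(-96)² + 653) + 2364 = (9*9216 + 653) + 2364 = (82944 + 653) + 2364 = 83597 + 2364 = 85961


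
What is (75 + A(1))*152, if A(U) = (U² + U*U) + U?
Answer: 11856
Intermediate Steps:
A(U) = U + 2*U² (A(U) = (U² + U²) + U = 2*U² + U = U + 2*U²)
(75 + A(1))*152 = (75 + 1*(1 + 2*1))*152 = (75 + 1*(1 + 2))*152 = (75 + 1*3)*152 = (75 + 3)*152 = 78*152 = 11856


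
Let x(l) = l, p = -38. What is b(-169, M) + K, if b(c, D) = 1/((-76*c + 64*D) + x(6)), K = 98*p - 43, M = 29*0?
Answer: -48405949/12850 ≈ -3767.0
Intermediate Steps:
M = 0
K = -3767 (K = 98*(-38) - 43 = -3724 - 43 = -3767)
b(c, D) = 1/(6 - 76*c + 64*D) (b(c, D) = 1/((-76*c + 64*D) + 6) = 1/(6 - 76*c + 64*D))
b(-169, M) + K = 1/(2*(3 - 38*(-169) + 32*0)) - 3767 = 1/(2*(3 + 6422 + 0)) - 3767 = (½)/6425 - 3767 = (½)*(1/6425) - 3767 = 1/12850 - 3767 = -48405949/12850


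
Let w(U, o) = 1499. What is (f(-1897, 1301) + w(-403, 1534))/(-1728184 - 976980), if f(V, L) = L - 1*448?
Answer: -84/96613 ≈ -0.00086945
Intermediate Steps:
f(V, L) = -448 + L (f(V, L) = L - 448 = -448 + L)
(f(-1897, 1301) + w(-403, 1534))/(-1728184 - 976980) = ((-448 + 1301) + 1499)/(-1728184 - 976980) = (853 + 1499)/(-2705164) = 2352*(-1/2705164) = -84/96613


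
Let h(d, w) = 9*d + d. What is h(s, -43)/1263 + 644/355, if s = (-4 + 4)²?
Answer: 644/355 ≈ 1.8141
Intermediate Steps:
s = 0 (s = 0² = 0)
h(d, w) = 10*d
h(s, -43)/1263 + 644/355 = (10*0)/1263 + 644/355 = 0*(1/1263) + 644*(1/355) = 0 + 644/355 = 644/355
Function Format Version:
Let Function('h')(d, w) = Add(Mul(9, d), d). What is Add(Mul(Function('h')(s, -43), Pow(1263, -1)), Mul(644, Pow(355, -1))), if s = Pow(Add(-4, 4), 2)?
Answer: Rational(644, 355) ≈ 1.8141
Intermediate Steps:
s = 0 (s = Pow(0, 2) = 0)
Function('h')(d, w) = Mul(10, d)
Add(Mul(Function('h')(s, -43), Pow(1263, -1)), Mul(644, Pow(355, -1))) = Add(Mul(Mul(10, 0), Pow(1263, -1)), Mul(644, Pow(355, -1))) = Add(Mul(0, Rational(1, 1263)), Mul(644, Rational(1, 355))) = Add(0, Rational(644, 355)) = Rational(644, 355)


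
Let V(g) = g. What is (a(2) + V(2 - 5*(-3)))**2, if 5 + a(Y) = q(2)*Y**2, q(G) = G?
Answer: 400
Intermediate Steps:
a(Y) = -5 + 2*Y**2
(a(2) + V(2 - 5*(-3)))**2 = ((-5 + 2*2**2) + (2 - 5*(-3)))**2 = ((-5 + 2*4) + (2 + 15))**2 = ((-5 + 8) + 17)**2 = (3 + 17)**2 = 20**2 = 400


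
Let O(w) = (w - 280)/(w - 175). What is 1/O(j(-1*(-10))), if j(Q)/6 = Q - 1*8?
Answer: 163/268 ≈ 0.60821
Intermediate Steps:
j(Q) = -48 + 6*Q (j(Q) = 6*(Q - 1*8) = 6*(Q - 8) = 6*(-8 + Q) = -48 + 6*Q)
O(w) = (-280 + w)/(-175 + w)
1/O(j(-1*(-10))) = 1/((-280 + (-48 + 6*(-1*(-10))))/(-175 + (-48 + 6*(-1*(-10))))) = 1/((-280 + (-48 + 6*10))/(-175 + (-48 + 6*10))) = 1/((-280 + (-48 + 60))/(-175 + (-48 + 60))) = 1/((-280 + 12)/(-175 + 12)) = 1/(-268/(-163)) = 1/(-1/163*(-268)) = 1/(268/163) = 163/268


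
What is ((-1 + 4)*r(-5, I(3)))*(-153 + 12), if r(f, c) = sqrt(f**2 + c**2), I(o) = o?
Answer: -423*sqrt(34) ≈ -2466.5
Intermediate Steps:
r(f, c) = sqrt(c**2 + f**2)
((-1 + 4)*r(-5, I(3)))*(-153 + 12) = ((-1 + 4)*sqrt(3**2 + (-5)**2))*(-153 + 12) = (3*sqrt(9 + 25))*(-141) = (3*sqrt(34))*(-141) = -423*sqrt(34)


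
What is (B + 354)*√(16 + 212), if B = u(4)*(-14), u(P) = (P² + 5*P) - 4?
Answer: -188*√57 ≈ -1419.4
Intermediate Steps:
u(P) = -4 + P² + 5*P
B = -448 (B = (-4 + 4² + 5*4)*(-14) = (-4 + 16 + 20)*(-14) = 32*(-14) = -448)
(B + 354)*√(16 + 212) = (-448 + 354)*√(16 + 212) = -188*√57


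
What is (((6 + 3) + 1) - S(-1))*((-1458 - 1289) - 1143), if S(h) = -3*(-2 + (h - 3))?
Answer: 31120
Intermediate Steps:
S(h) = 15 - 3*h (S(h) = -3*(-2 + (-3 + h)) = -3*(-5 + h) = 15 - 3*h)
(((6 + 3) + 1) - S(-1))*((-1458 - 1289) - 1143) = (((6 + 3) + 1) - (15 - 3*(-1)))*((-1458 - 1289) - 1143) = ((9 + 1) - (15 + 3))*(-2747 - 1143) = (10 - 1*18)*(-3890) = (10 - 18)*(-3890) = -8*(-3890) = 31120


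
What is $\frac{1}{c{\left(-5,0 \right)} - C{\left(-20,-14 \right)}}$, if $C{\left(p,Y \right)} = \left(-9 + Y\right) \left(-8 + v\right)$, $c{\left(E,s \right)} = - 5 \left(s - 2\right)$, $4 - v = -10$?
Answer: $\frac{1}{148} \approx 0.0067568$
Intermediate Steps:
$v = 14$ ($v = 4 - -10 = 4 + 10 = 14$)
$c{\left(E,s \right)} = 10 - 5 s$ ($c{\left(E,s \right)} = - 5 \left(-2 + s\right) = 10 - 5 s$)
$C{\left(p,Y \right)} = -54 + 6 Y$ ($C{\left(p,Y \right)} = \left(-9 + Y\right) \left(-8 + 14\right) = \left(-9 + Y\right) 6 = -54 + 6 Y$)
$\frac{1}{c{\left(-5,0 \right)} - C{\left(-20,-14 \right)}} = \frac{1}{\left(10 - 0\right) - \left(-54 + 6 \left(-14\right)\right)} = \frac{1}{\left(10 + 0\right) - \left(-54 - 84\right)} = \frac{1}{10 - -138} = \frac{1}{10 + 138} = \frac{1}{148}$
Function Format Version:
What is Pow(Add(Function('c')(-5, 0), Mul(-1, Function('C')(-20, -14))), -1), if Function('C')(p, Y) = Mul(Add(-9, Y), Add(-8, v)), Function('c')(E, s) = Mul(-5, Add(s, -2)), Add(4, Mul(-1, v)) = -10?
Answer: Rational(1, 148) ≈ 0.0067568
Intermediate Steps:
v = 14 (v = Add(4, Mul(-1, -10)) = Add(4, 10) = 14)
Function('c')(E, s) = Add(10, Mul(-5, s)) (Function('c')(E, s) = Mul(-5, Add(-2, s)) = Add(10, Mul(-5, s)))
Function('C')(p, Y) = Add(-54, Mul(6, Y)) (Function('C')(p, Y) = Mul(Add(-9, Y), Add(-8, 14)) = Mul(Add(-9, Y), 6) = Add(-54, Mul(6, Y)))
Pow(Add(Function('c')(-5, 0), Mul(-1, Function('C')(-20, -14))), -1) = Pow(Add(Add(10, Mul(-5, 0)), Mul(-1, Add(-54, Mul(6, -14)))), -1) = Pow(Add(Add(10, 0), Mul(-1, Add(-54, -84))), -1) = Pow(Add(10, Mul(-1, -138)), -1) = Pow(Add(10, 138), -1) = Pow(148, -1) = Rational(1, 148)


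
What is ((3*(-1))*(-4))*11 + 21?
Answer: 153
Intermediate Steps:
((3*(-1))*(-4))*11 + 21 = -3*(-4)*11 + 21 = 12*11 + 21 = 132 + 21 = 153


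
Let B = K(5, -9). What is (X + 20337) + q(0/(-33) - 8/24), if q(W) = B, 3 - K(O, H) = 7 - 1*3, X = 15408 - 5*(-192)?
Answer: 36704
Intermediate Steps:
X = 16368 (X = 15408 + 960 = 16368)
K(O, H) = -1 (K(O, H) = 3 - (7 - 1*3) = 3 - (7 - 3) = 3 - 1*4 = 3 - 4 = -1)
B = -1
q(W) = -1
(X + 20337) + q(0/(-33) - 8/24) = (16368 + 20337) - 1 = 36705 - 1 = 36704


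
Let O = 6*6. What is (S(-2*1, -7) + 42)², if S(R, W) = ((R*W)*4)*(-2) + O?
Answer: 1156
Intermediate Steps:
O = 36
S(R, W) = 36 - 8*R*W (S(R, W) = ((R*W)*4)*(-2) + 36 = (4*R*W)*(-2) + 36 = -8*R*W + 36 = 36 - 8*R*W)
(S(-2*1, -7) + 42)² = ((36 - 8*(-2*1)*(-7)) + 42)² = ((36 - 8*(-2)*(-7)) + 42)² = ((36 - 112) + 42)² = (-76 + 42)² = (-34)² = 1156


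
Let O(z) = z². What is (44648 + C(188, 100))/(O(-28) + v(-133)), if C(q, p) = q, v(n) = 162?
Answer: 2038/43 ≈ 47.395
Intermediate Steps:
(44648 + C(188, 100))/(O(-28) + v(-133)) = (44648 + 188)/((-28)² + 162) = 44836/(784 + 162) = 44836/946 = 44836*(1/946) = 2038/43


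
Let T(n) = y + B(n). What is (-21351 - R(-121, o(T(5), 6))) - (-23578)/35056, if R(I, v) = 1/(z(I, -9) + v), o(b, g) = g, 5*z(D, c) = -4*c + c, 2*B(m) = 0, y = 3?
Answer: -21331114363/999096 ≈ -21350.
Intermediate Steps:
B(m) = 0 (B(m) = (½)*0 = 0)
z(D, c) = -3*c/5 (z(D, c) = (-4*c + c)/5 = (-3*c)/5 = -3*c/5)
T(n) = 3 (T(n) = 3 + 0 = 3)
R(I, v) = 1/(27/5 + v) (R(I, v) = 1/(-⅗*(-9) + v) = 1/(27/5 + v))
(-21351 - R(-121, o(T(5), 6))) - (-23578)/35056 = (-21351 - 5/(27 + 5*6)) - (-23578)/35056 = (-21351 - 5/(27 + 30)) - (-23578)/35056 = (-21351 - 5/57) - 1*(-11789/17528) = (-21351 - 5/57) + 11789/17528 = -1217012/57 + 11789/17528 = -21331114363/999096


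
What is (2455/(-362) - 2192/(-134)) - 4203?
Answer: -101707295/24254 ≈ -4193.4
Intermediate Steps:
(2455/(-362) - 2192/(-134)) - 4203 = (2455*(-1/362) - 2192*(-1/134)) - 4203 = (-2455/362 + 1096/67) - 4203 = 232267/24254 - 4203 = -101707295/24254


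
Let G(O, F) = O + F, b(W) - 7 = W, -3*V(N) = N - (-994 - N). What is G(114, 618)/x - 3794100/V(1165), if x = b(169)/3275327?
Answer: 15097394187/1108 ≈ 1.3626e+7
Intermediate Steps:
V(N) = -994/3 - 2*N/3 (V(N) = -(N - (-994 - N))/3 = -(N + (994 + N))/3 = -(994 + 2*N)/3 = -994/3 - 2*N/3)
b(W) = 7 + W
G(O, F) = F + O
x = 16/297757 (x = (7 + 169)/3275327 = 176*(1/3275327) = 16/297757 ≈ 5.3735e-5)
G(114, 618)/x - 3794100/V(1165) = (618 + 114)/(16/297757) - 3794100/(-994/3 - 2/3*1165) = 732*(297757/16) - 3794100/(-994/3 - 2330/3) = 54489531/4 - 3794100/(-1108) = 54489531/4 - 3794100*(-1/1108) = 54489531/4 + 948525/277 = 15097394187/1108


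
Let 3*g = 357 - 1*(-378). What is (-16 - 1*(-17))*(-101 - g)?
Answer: -346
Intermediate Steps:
g = 245 (g = (357 - 1*(-378))/3 = (357 + 378)/3 = (1/3)*735 = 245)
(-16 - 1*(-17))*(-101 - g) = (-16 - 1*(-17))*(-101 - 1*245) = (-16 + 17)*(-101 - 245) = 1*(-346) = -346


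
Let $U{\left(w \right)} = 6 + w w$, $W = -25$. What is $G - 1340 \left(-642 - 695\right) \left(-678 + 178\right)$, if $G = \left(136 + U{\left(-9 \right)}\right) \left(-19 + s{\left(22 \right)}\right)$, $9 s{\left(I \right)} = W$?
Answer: $- \frac{8062153708}{9} \approx -8.958 \cdot 10^{8}$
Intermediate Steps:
$s{\left(I \right)} = - \frac{25}{9}$ ($s{\left(I \right)} = \frac{1}{9} \left(-25\right) = - \frac{25}{9}$)
$U{\left(w \right)} = 6 + w^{2}$
$G = - \frac{43708}{9}$ ($G = \left(136 + \left(6 + \left(-9\right)^{2}\right)\right) \left(-19 - \frac{25}{9}\right) = \left(136 + \left(6 + 81\right)\right) \left(- \frac{196}{9}\right) = \left(136 + 87\right) \left(- \frac{196}{9}\right) = 223 \left(- \frac{196}{9}\right) = - \frac{43708}{9} \approx -4856.4$)
$G - 1340 \left(-642 - 695\right) \left(-678 + 178\right) = - \frac{43708}{9} - 1340 \left(-642 - 695\right) \left(-678 + 178\right) = - \frac{43708}{9} - 1340 \left(\left(-1337\right) \left(-500\right)\right) = - \frac{43708}{9} - 895790000 = - \frac{8062153708}{9}$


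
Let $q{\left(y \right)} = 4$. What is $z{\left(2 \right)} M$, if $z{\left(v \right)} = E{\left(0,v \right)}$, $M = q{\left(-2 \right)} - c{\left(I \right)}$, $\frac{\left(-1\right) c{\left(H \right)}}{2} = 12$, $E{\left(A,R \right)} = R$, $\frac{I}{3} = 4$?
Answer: $56$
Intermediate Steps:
$I = 12$ ($I = 3 \cdot 4 = 12$)
$c{\left(H \right)} = -24$ ($c{\left(H \right)} = \left(-2\right) 12 = -24$)
$M = 28$ ($M = 4 - -24 = 4 + 24 = 28$)
$z{\left(v \right)} = v$
$z{\left(2 \right)} M = 2 \cdot 28 = 56$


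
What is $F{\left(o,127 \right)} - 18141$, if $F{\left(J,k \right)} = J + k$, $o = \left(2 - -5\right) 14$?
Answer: $-17916$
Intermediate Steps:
$o = 98$ ($o = \left(2 + 5\right) 14 = 7 \cdot 14 = 98$)
$F{\left(o,127 \right)} - 18141 = \left(98 + 127\right) - 18141 = 225 - 18141 = -17916$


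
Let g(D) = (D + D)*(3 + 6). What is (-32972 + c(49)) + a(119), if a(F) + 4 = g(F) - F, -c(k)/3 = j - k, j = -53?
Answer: -30647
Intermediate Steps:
g(D) = 18*D (g(D) = (2*D)*9 = 18*D)
c(k) = 159 + 3*k (c(k) = -3*(-53 - k) = 159 + 3*k)
a(F) = -4 + 17*F (a(F) = -4 + (18*F - F) = -4 + 17*F)
(-32972 + c(49)) + a(119) = (-32972 + (159 + 3*49)) + (-4 + 17*119) = (-32972 + (159 + 147)) + (-4 + 2023) = (-32972 + 306) + 2019 = -32666 + 2019 = -30647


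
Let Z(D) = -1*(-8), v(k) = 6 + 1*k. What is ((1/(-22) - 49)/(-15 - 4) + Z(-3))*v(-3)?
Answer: 13269/418 ≈ 31.744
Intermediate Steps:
v(k) = 6 + k
Z(D) = 8
((1/(-22) - 49)/(-15 - 4) + Z(-3))*v(-3) = ((1/(-22) - 49)/(-15 - 4) + 8)*(6 - 3) = ((-1/22 - 49)/(-19) + 8)*3 = (-1079/22*(-1/19) + 8)*3 = (1079/418 + 8)*3 = (4423/418)*3 = 13269/418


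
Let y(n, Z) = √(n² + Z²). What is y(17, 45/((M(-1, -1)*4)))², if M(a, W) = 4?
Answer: 76009/256 ≈ 296.91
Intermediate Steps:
y(n, Z) = √(Z² + n²)
y(17, 45/((M(-1, -1)*4)))² = (√((45/((4*4)))² + 17²))² = (√((45/16)² + 289))² = (√(2025/256 + 289))² = (√(76009/256))² = (√76009/16)² = 76009/256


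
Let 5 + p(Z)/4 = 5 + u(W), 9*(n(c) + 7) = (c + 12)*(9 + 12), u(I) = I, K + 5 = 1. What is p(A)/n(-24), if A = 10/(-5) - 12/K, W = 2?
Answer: -8/35 ≈ -0.22857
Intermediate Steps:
K = -4 (K = -5 + 1 = -4)
A = 1 (A = 10/(-5) - 12/(-4) = 10*(-⅕) - 12*(-¼) = -2 + 3 = 1)
n(c) = 21 + 7*c/3 (n(c) = -7 + ((c + 12)*(9 + 12))/9 = -7 + ((12 + c)*21)/9 = -7 + (252 + 21*c)/9 = -7 + (28 + 7*c/3) = 21 + 7*c/3)
p(Z) = 8 (p(Z) = -20 + 4*(5 + 2) = -20 + 4*7 = -20 + 28 = 8)
p(A)/n(-24) = 8/(21 + (7/3)*(-24)) = 8/(21 - 56) = 8/(-35) = 8*(-1/35) = -8/35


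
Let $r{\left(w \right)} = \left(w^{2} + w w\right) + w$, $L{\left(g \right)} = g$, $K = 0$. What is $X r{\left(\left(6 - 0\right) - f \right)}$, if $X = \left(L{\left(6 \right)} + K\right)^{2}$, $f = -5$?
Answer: $9108$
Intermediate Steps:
$X = 36$ ($X = \left(6 + 0\right)^{2} = 6^{2} = 36$)
$r{\left(w \right)} = w + 2 w^{2}$ ($r{\left(w \right)} = \left(w^{2} + w^{2}\right) + w = 2 w^{2} + w = w + 2 w^{2}$)
$X r{\left(\left(6 - 0\right) - f \right)} = 36 \left(\left(6 - 0\right) - -5\right) \left(1 + 2 \left(\left(6 - 0\right) - -5\right)\right) = 36 \left(\left(6 + 0\right) + 5\right) \left(1 + 2 \left(\left(6 + 0\right) + 5\right)\right) = 36 \left(6 + 5\right) \left(1 + 2 \left(6 + 5\right)\right) = 36 \cdot 11 \left(1 + 2 \cdot 11\right) = 36 \cdot 11 \left(1 + 22\right) = 36 \cdot 11 \cdot 23 = 36 \cdot 253 = 9108$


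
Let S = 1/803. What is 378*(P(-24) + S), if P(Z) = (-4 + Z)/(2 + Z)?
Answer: 35154/73 ≈ 481.56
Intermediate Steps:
P(Z) = (-4 + Z)/(2 + Z)
S = 1/803 ≈ 0.0012453
378*(P(-24) + S) = 378*((-4 - 24)/(2 - 24) + 1/803) = 378*(-28/(-22) + 1/803) = 378*(-1/22*(-28) + 1/803) = 378*(14/11 + 1/803) = 378*(93/73) = 35154/73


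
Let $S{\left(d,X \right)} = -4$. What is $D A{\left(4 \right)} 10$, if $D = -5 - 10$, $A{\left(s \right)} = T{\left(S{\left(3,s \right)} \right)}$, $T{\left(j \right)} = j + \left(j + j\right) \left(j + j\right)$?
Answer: $-9000$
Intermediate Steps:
$T{\left(j \right)} = j + 4 j^{2}$ ($T{\left(j \right)} = j + 2 j 2 j = j + 4 j^{2}$)
$A{\left(s \right)} = 60$ ($A{\left(s \right)} = - 4 \left(1 + 4 \left(-4\right)\right) = - 4 \left(1 - 16\right) = \left(-4\right) \left(-15\right) = 60$)
$D = -15$
$D A{\left(4 \right)} 10 = \left(-15\right) 60 \cdot 10 = \left(-900\right) 10 = -9000$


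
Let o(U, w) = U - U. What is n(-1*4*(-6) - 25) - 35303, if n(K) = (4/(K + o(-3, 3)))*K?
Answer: -35299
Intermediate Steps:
o(U, w) = 0
n(K) = 4 (n(K) = (4/(K + 0))*K = (4/K)*K = 4)
n(-1*4*(-6) - 25) - 35303 = 4 - 35303 = -35299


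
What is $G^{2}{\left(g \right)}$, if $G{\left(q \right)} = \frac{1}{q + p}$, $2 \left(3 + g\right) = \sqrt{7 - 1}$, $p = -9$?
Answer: $\frac{4}{\left(24 - \sqrt{6}\right)^{2}} \approx 0.0086128$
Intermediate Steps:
$g = -3 + \frac{\sqrt{6}}{2}$ ($g = -3 + \frac{\sqrt{7 - 1}}{2} = -3 + \frac{\sqrt{6}}{2} \approx -1.7753$)
$G{\left(q \right)} = \frac{1}{-9 + q}$ ($G{\left(q \right)} = \frac{1}{q - 9} = \frac{1}{-9 + q}$)
$G^{2}{\left(g \right)} = \left(\frac{1}{-9 - \left(3 - \frac{\sqrt{6}}{2}\right)}\right)^{2} = \left(\frac{1}{-12 + \frac{\sqrt{6}}{2}}\right)^{2} = \frac{1}{\left(-12 + \frac{\sqrt{6}}{2}\right)^{2}}$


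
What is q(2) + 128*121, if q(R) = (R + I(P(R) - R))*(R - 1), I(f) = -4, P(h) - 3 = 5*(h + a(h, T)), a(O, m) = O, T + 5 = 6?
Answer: 15486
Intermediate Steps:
T = 1 (T = -5 + 6 = 1)
P(h) = 3 + 10*h (P(h) = 3 + 5*(h + h) = 3 + 5*(2*h) = 3 + 10*h)
q(R) = (-1 + R)*(-4 + R) (q(R) = (R - 4)*(R - 1) = (-4 + R)*(-1 + R) = (-1 + R)*(-4 + R))
q(2) + 128*121 = (4 + 2² - 5*2) + 128*121 = (4 + 4 - 10) + 15488 = -2 + 15488 = 15486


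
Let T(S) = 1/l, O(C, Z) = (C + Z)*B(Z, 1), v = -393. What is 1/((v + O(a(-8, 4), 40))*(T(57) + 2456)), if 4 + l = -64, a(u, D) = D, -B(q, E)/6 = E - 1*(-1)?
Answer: -68/153813447 ≈ -4.4209e-7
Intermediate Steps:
B(q, E) = -6 - 6*E (B(q, E) = -6*(E - 1*(-1)) = -6*(E + 1) = -6*(1 + E) = -6 - 6*E)
O(C, Z) = -12*C - 12*Z (O(C, Z) = (C + Z)*(-6 - 6*1) = (C + Z)*(-6 - 6) = (C + Z)*(-12) = -12*C - 12*Z)
l = -68 (l = -4 - 64 = -68)
T(S) = -1/68 (T(S) = 1/(-68) = -1/68)
1/((v + O(a(-8, 4), 40))*(T(57) + 2456)) = 1/((-393 + (-12*4 - 12*40))*(-1/68 + 2456)) = 1/((-393 + (-48 - 480))*(167007/68)) = 1/((-393 - 528)*(167007/68)) = 1/(-921*167007/68) = 1/(-153813447/68) = -68/153813447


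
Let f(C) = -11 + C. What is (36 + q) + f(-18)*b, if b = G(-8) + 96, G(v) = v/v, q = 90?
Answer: -2687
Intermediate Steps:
G(v) = 1
b = 97 (b = 1 + 96 = 97)
(36 + q) + f(-18)*b = (36 + 90) + (-11 - 18)*97 = 126 - 29*97 = 126 - 2813 = -2687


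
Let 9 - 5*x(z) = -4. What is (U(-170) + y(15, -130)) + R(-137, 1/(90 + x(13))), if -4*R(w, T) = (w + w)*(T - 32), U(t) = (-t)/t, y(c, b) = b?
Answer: -2150413/926 ≈ -2322.3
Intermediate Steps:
x(z) = 13/5 (x(z) = 9/5 - ⅕*(-4) = 9/5 + ⅘ = 13/5)
U(t) = -1
R(w, T) = -w*(-32 + T)/2 (R(w, T) = -(w + w)*(T - 32)/4 = -2*w*(-32 + T)/4 = -w*(-32 + T)/2)
(U(-170) + y(15, -130)) + R(-137, 1/(90 + x(13))) = (-1 - 130) + (½)*(-137)*(32 - 1/(90 + 13/5)) = -131 + (½)*(-137)*(32 - 1/463/5) = -131 + (½)*(-137)*(32 - 1*5/463) = -131 + (½)*(-137)*(32 - 5/463) = -131 + (½)*(-137)*(14811/463) = -131 - 2029107/926 = -2150413/926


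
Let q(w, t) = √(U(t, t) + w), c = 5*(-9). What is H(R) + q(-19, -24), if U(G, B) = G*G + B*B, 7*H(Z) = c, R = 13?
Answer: -45/7 + √1133 ≈ 27.232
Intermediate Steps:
c = -45
H(Z) = -45/7 (H(Z) = (⅐)*(-45) = -45/7)
U(G, B) = B² + G² (U(G, B) = G² + B² = B² + G²)
q(w, t) = √(w + 2*t²) (q(w, t) = √((t² + t²) + w) = √(2*t² + w) = √(w + 2*t²))
H(R) + q(-19, -24) = -45/7 + √(-19 + 2*(-24)²) = -45/7 + √(-19 + 2*576) = -45/7 + √(-19 + 1152) = -45/7 + √1133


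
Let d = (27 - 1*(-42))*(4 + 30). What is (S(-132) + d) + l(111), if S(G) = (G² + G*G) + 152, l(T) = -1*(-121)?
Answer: 37467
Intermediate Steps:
l(T) = 121
d = 2346 (d = (27 + 42)*34 = 69*34 = 2346)
S(G) = 152 + 2*G² (S(G) = (G² + G²) + 152 = 2*G² + 152 = 152 + 2*G²)
(S(-132) + d) + l(111) = ((152 + 2*(-132)²) + 2346) + 121 = ((152 + 2*17424) + 2346) + 121 = ((152 + 34848) + 2346) + 121 = (35000 + 2346) + 121 = 37346 + 121 = 37467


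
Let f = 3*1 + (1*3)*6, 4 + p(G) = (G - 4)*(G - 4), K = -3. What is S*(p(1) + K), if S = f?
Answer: 42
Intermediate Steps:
p(G) = -4 + (-4 + G)² (p(G) = -4 + (G - 4)*(G - 4) = -4 + (-4 + G)*(-4 + G) = -4 + (-4 + G)²)
f = 21 (f = 3 + 3*6 = 3 + 18 = 21)
S = 21
S*(p(1) + K) = 21*((-4 + (-4 + 1)²) - 3) = 21*((-4 + (-3)²) - 3) = 21*((-4 + 9) - 3) = 21*(5 - 3) = 21*2 = 42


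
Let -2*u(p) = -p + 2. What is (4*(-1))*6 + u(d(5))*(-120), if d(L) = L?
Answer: -204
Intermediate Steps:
u(p) = -1 + p/2 (u(p) = -(-p + 2)/2 = -(2 - p)/2 = -1 + p/2)
(4*(-1))*6 + u(d(5))*(-120) = (4*(-1))*6 + (-1 + (½)*5)*(-120) = -4*6 + (-1 + 5/2)*(-120) = -24 + (3/2)*(-120) = -24 - 180 = -204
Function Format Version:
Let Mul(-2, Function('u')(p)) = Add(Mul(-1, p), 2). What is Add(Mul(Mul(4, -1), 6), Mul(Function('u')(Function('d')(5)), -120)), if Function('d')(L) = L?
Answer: -204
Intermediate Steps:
Function('u')(p) = Add(-1, Mul(Rational(1, 2), p)) (Function('u')(p) = Mul(Rational(-1, 2), Add(Mul(-1, p), 2)) = Mul(Rational(-1, 2), Add(2, Mul(-1, p))) = Add(-1, Mul(Rational(1, 2), p)))
Add(Mul(Mul(4, -1), 6), Mul(Function('u')(Function('d')(5)), -120)) = Add(Mul(Mul(4, -1), 6), Mul(Add(-1, Mul(Rational(1, 2), 5)), -120)) = Add(Mul(-4, 6), Mul(Add(-1, Rational(5, 2)), -120)) = Add(-24, Mul(Rational(3, 2), -120)) = Add(-24, -180) = -204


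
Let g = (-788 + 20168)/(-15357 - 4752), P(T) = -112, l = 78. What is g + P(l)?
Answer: -757196/6703 ≈ -112.96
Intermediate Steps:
g = -6460/6703 (g = 19380/(-20109) = 19380*(-1/20109) = -6460/6703 ≈ -0.96375)
g + P(l) = -6460/6703 - 112 = -757196/6703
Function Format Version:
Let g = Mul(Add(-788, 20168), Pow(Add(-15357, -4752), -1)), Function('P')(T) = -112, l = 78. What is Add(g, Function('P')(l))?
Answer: Rational(-757196, 6703) ≈ -112.96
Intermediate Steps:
g = Rational(-6460, 6703) (g = Mul(19380, Pow(-20109, -1)) = Mul(19380, Rational(-1, 20109)) = Rational(-6460, 6703) ≈ -0.96375)
Add(g, Function('P')(l)) = Add(Rational(-6460, 6703), -112) = Rational(-757196, 6703)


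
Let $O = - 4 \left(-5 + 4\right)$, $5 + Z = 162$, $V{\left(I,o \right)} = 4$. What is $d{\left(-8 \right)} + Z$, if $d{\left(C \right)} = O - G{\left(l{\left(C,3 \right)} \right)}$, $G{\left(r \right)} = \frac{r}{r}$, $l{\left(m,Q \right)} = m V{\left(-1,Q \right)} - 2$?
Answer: $160$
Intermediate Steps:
$Z = 157$ ($Z = -5 + 162 = 157$)
$l{\left(m,Q \right)} = -2 + 4 m$ ($l{\left(m,Q \right)} = m 4 - 2 = 4 m - 2 = -2 + 4 m$)
$G{\left(r \right)} = 1$
$O = 4$ ($O = \left(-4\right) \left(-1\right) = 4$)
$d{\left(C \right)} = 3$ ($d{\left(C \right)} = 4 - 1 = 3$)
$d{\left(-8 \right)} + Z = 3 + 157 = 160$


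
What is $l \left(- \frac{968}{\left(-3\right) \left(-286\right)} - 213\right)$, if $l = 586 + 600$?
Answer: $- \frac{9904286}{39} \approx -2.5396 \cdot 10^{5}$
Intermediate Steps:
$l = 1186$
$l \left(- \frac{968}{\left(-3\right) \left(-286\right)} - 213\right) = 1186 \left(- \frac{968}{\left(-3\right) \left(-286\right)} - 213\right) = 1186 \left(- \frac{968}{858} - 213\right) = 1186 \left(\left(-968\right) \frac{1}{858} - 213\right) = 1186 \left(- \frac{44}{39} - 213\right) = 1186 \left(- \frac{8351}{39}\right) = - \frac{9904286}{39}$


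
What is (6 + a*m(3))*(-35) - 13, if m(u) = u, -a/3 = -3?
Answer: -1168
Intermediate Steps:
a = 9 (a = -3*(-3) = 9)
(6 + a*m(3))*(-35) - 13 = (6 + 9*3)*(-35) - 13 = (6 + 27)*(-35) - 13 = 33*(-35) - 13 = -1155 - 13 = -1168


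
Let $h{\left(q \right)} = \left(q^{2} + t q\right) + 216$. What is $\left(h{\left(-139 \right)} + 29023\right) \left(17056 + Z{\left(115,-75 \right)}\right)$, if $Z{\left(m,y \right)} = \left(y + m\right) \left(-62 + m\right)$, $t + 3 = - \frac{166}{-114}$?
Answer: $\frac{17770731584}{19} \approx 9.353 \cdot 10^{8}$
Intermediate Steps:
$t = - \frac{88}{57}$ ($t = -3 - \frac{166}{-114} = -3 - - \frac{83}{57} = -3 + \frac{83}{57} = - \frac{88}{57} \approx -1.5439$)
$Z{\left(m,y \right)} = \left(-62 + m\right) \left(m + y\right)$ ($Z{\left(m,y \right)} = \left(m + y\right) \left(-62 + m\right) = \left(-62 + m\right) \left(m + y\right)$)
$h{\left(q \right)} = 216 + q^{2} - \frac{88 q}{57}$ ($h{\left(q \right)} = \left(q^{2} - \frac{88 q}{57}\right) + 216 = 216 + q^{2} - \frac{88 q}{57}$)
$\left(h{\left(-139 \right)} + 29023\right) \left(17056 + Z{\left(115,-75 \right)}\right) = \left(\left(216 + \left(-139\right)^{2} - - \frac{12232}{57}\right) + 29023\right) \left(17056 + \left(115^{2} - 7130 - -4650 + 115 \left(-75\right)\right)\right) = \left(\left(216 + 19321 + \frac{12232}{57}\right) + 29023\right) \left(17056 + \left(13225 - 7130 + 4650 - 8625\right)\right) = \left(\frac{1125841}{57} + 29023\right) \left(17056 + 2120\right) = \frac{2780152}{57} \cdot 19176 = \frac{17770731584}{19}$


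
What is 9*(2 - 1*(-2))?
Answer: 36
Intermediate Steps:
9*(2 - 1*(-2)) = 9*(2 + 2) = 9*4 = 36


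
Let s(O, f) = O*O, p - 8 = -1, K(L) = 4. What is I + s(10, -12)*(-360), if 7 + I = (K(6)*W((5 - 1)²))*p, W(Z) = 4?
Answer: -35895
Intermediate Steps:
p = 7 (p = 8 - 1 = 7)
s(O, f) = O²
I = 105 (I = -7 + (4*4)*7 = -7 + 16*7 = -7 + 112 = 105)
I + s(10, -12)*(-360) = 105 + 10²*(-360) = 105 + 100*(-360) = 105 - 36000 = -35895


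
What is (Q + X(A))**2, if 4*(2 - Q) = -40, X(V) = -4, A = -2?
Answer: 64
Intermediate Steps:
Q = 12 (Q = 2 - 1/4*(-40) = 2 + 10 = 12)
(Q + X(A))**2 = (12 - 4)**2 = 8**2 = 64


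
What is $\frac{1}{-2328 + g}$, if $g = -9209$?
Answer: $- \frac{1}{11537} \approx -8.6678 \cdot 10^{-5}$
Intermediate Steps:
$\frac{1}{-2328 + g} = \frac{1}{-2328 - 9209} = \frac{1}{-11537} = - \frac{1}{11537}$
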